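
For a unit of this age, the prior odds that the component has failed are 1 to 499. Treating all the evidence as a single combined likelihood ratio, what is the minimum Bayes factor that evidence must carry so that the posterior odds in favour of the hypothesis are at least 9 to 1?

Prior odds = 1/499.
Target odds = 9.
Required Bayes factor = 9 ÷ (1/499) = 4491.

4491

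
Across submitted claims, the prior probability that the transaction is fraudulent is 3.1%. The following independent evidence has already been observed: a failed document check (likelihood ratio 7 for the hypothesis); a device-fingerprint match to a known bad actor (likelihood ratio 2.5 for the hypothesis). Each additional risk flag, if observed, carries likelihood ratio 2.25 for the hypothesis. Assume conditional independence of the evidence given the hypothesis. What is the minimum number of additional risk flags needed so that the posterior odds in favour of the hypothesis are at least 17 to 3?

Prior odds = 0.031/0.969 = 31/969.
Combined Bayes factor of the evidence already in hand = 7 × 2.5 = 17.5.
Odds after that evidence = (31/969) × 17.5 = 1085/1938.
Target odds = 17/3.
Need 2.25ⁿ ≥ 17/3 ÷ (1085/1938) = 10982/1085.
2.25² = 5.0625 falls short of 10982/1085 but 2.25³ = 11.390625 reaches it, so n = 3.

3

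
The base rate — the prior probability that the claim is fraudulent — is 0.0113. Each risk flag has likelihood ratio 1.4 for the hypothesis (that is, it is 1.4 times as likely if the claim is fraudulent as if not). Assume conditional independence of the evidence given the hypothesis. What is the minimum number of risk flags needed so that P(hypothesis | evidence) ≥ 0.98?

25

Prior odds: 0.0113 ÷ 0.9887 = 113/9887.
Likelihood ratio per risk flag = 1.4.
Target posterior odds = 0.98/0.02 = 49.
Need (113/9887) × 1.4ⁿ ≥ 49, i.e. 1.4ⁿ ≥ 484463/113.
1.4²⁴ ≈3214.2 falls short of 484463/113 but 1.4²⁵ ≈4499.88 reaches it, so n = 25.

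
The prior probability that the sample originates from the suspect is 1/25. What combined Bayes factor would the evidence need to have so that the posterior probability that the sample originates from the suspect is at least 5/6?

120

Prior odds = 0.04/0.96 = 1/24.
Target odds = (5/6)/(1/6) = 5.
Required Bayes factor = 5 ÷ (1/24) = 120.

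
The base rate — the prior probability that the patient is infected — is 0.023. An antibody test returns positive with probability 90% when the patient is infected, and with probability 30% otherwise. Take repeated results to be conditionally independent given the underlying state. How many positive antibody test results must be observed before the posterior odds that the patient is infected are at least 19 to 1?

7

Prior odds = 0.023/0.977 = 23/977.
Likelihood ratio of a positive result = 0.9/0.3 = 3.
Target odds = 19.
Need (23/977) × 3ⁿ ≥ 19, i.e. 3ⁿ ≥ 18563/23.
3⁶ = 729 falls short of 18563/23 but 3⁷ = 2187 reaches it, so n = 7.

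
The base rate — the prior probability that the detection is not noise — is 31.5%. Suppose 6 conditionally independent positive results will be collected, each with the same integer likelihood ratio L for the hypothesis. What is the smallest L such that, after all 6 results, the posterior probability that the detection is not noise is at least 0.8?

2

Prior odds = 0.315/0.685 = 63/137.
Target odds = 0.8/0.2 = 4.
Need L⁶ ≥ 4 ÷ (63/137) = 548/63.
1⁶ = 1 < 548/63 ≤ 64 = 2⁶, so L = 2.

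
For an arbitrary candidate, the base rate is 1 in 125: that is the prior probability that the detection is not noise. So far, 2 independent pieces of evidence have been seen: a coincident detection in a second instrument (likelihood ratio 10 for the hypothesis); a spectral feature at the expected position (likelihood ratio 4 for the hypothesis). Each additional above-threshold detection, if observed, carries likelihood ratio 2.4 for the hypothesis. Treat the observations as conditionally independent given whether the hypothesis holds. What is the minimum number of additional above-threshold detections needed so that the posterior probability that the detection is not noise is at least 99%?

Prior odds = 0.008/0.992 = 1/124.
Combined Bayes factor of the evidence already in hand = 10 × 4 = 40.
Odds after that evidence = (1/124) × 40 = 10/31.
Target odds = 0.99/0.01 = 99.
Need 2.4ⁿ ≥ 99 ÷ (10/31) = 306.9.
2.4⁶ = 2985984/15625 falls short of 306.9 but 2.4⁷ = 35831808/78125 reaches it, so n = 7.

7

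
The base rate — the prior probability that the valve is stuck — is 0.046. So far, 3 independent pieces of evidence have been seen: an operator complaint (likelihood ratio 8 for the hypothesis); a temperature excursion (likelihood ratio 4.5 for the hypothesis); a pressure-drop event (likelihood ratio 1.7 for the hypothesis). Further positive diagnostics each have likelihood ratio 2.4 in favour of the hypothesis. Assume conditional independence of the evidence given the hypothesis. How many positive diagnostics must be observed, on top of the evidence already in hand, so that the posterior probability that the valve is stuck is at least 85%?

Prior odds = 0.046/0.954 = 23/477.
Combined Bayes factor of the evidence already in hand = 8 × 4.5 × 1.7 = 61.2.
Odds after that evidence = (23/477) × 61.2 = 782/265.
Target odds = 0.85/0.15 = 17/3.
Need 2.4ⁿ ≥ 17/3 ÷ (782/265) = 265/138.
2.4¹ = 2.4, which meets the required 265/138; so n = 1.

1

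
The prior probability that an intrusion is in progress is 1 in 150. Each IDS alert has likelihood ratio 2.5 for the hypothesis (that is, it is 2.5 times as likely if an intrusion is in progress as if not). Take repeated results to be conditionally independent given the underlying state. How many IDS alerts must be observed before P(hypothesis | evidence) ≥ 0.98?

Prior odds: (1/150) ÷ (149/150) = 1/149.
Likelihood ratio per IDS alert = 2.5.
Target odds: 0.98 ÷ 0.02 = 49.
Require 2.5ⁿ ≥ 49 ÷ (1/149) = 7301.
2.5⁹ = 1953125/512 falls short of 7301 but 2.5¹⁰ = 9765625/1024 reaches it, so n = 10.

10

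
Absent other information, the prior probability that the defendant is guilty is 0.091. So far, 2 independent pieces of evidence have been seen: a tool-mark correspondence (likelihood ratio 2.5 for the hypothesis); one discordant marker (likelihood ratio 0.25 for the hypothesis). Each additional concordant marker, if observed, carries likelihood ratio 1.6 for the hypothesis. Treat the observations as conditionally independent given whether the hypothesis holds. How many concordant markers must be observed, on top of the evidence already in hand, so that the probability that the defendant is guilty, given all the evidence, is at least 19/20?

Prior odds = 0.091/0.909 = 91/909.
Combined Bayes factor of the evidence already in hand = 2.5 × 0.25 = 0.625.
Odds after that evidence = (91/909) × 0.625 = 455/7272.
Target odds = 0.95/0.05 = 19.
Need 1.6ⁿ ≥ 19 ÷ (455/7272) = 138168/455.
1.6¹² ≈281.475 falls short of 138168/455 but 1.6¹³ ≈450.36 reaches it, so n = 13.

13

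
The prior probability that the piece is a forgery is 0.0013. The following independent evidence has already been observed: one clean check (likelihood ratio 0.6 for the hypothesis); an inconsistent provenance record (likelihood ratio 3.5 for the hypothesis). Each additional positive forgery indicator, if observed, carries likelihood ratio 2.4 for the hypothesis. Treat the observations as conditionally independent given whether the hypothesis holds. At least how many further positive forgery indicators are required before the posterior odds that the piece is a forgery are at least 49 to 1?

Prior odds = 0.0013/0.9987 = 13/9987.
Combined Bayes factor of the evidence already in hand = 0.6 × 3.5 = 2.1.
Odds after that evidence = (13/9987) × 2.1 = 91/33290.
Target odds = 49.
Need 2.4ⁿ ≥ 49 ÷ (91/33290) = 233030/13.
2.4¹¹ ≈15216.8 falls short of 233030/13 but 2.4¹² ≈36520.3 reaches it, so n = 12.

12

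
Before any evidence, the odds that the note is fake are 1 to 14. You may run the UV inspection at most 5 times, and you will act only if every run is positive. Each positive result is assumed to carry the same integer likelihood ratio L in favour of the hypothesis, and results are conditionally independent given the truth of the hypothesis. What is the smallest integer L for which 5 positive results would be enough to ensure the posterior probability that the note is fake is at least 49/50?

4

Prior odds = 1/14.
Target odds = 0.98/0.02 = 49.
Need L⁵ ≥ 49 ÷ (1/14) = 686.
3⁵ = 243 < 686 ≤ 1024 = 4⁵, so L = 4.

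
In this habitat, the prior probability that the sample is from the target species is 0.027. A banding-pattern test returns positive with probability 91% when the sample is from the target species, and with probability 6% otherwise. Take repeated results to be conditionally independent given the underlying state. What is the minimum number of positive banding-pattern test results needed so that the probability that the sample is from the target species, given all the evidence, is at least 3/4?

Prior odds: 0.027 ÷ 0.973 = 27/973.
Likelihood ratio of a positive result = 0.91/0.06 = 91/6.
Target posterior odds = 0.75/0.25 = 3.
Need (27/973) × (91/6)ⁿ ≥ 3, i.e. (91/6)ⁿ ≥ 973/9.
(91/6)¹ = 91/6 falls short of 973/9 but (91/6)² = 8281/36 reaches it, so n = 2.

2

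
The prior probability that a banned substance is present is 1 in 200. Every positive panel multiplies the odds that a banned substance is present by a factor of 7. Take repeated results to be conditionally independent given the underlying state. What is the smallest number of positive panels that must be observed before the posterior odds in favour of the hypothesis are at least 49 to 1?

Prior odds = 0.005/0.995 = 1/199.
Likelihood ratio per positive panel = 7.
Target odds = 49.
Require 7ⁿ ≥ 49 ÷ (1/199) = 9751.
7⁴ = 2401 falls short of 9751 but 7⁵ = 16807 reaches it, so n = 5.

5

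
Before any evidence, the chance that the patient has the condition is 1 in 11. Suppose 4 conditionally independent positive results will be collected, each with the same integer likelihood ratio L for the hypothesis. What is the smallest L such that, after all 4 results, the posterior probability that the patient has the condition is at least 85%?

3

Prior odds = (1/11)/(10/11) = 0.1.
Target odds = 0.85/0.15 = 17/3.
Need L⁴ ≥ 17/3 ÷ 0.1 = 170/3.
2⁴ = 16 < 170/3 ≤ 81 = 3⁴, so L = 3.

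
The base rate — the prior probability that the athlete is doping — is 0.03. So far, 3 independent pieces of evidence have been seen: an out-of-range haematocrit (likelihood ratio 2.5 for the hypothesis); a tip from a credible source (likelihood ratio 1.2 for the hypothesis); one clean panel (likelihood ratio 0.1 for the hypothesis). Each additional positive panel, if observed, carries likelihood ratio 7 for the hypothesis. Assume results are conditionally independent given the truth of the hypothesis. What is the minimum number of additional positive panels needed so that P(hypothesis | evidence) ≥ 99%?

Prior odds = 0.03/0.97 = 3/97.
Combined Bayes factor of the evidence already in hand = 2.5 × 1.2 × 0.1 = 0.3.
Odds after that evidence = (3/97) × 0.3 = 9/970.
Target odds = 0.99/0.01 = 99.
Need 7ⁿ ≥ 99 ÷ (9/970) = 10670.
7⁴ = 2401 falls short of 10670 but 7⁵ = 16807 reaches it, so n = 5.

5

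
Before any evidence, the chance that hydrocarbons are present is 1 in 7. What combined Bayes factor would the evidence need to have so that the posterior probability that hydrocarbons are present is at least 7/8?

42

Prior odds = (1/7)/(6/7) = 1/6.
Target odds = 0.875/0.125 = 7.
Required Bayes factor = 7 ÷ (1/6) = 42.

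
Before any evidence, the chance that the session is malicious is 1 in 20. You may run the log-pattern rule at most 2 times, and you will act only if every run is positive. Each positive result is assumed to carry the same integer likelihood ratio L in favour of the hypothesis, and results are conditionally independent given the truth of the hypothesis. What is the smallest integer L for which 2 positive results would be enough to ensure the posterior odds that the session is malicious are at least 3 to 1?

8

Prior odds = 0.05/0.95 = 1/19.
Target odds = 3.
Need L² ≥ 3 ÷ (1/19) = 57.
7² = 49 < 57 ≤ 64 = 8², so L = 8.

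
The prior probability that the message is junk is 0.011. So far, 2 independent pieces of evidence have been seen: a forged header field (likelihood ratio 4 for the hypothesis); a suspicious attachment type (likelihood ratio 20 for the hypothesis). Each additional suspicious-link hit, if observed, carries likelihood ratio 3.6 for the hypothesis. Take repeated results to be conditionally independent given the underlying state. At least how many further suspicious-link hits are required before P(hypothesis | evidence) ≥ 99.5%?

5

Prior odds = 0.011/0.989 = 11/989.
Combined Bayes factor of the evidence already in hand = 4 × 20 = 80.
Odds after that evidence = (11/989) × 80 = 880/989.
Target odds = 0.995/0.005 = 199.
Need 3.6ⁿ ≥ 199 ÷ (880/989) = 196811/880.
3.6⁴ = 167.9616 falls short of 196811/880 but 3.6⁵ = 604.66176 reaches it, so n = 5.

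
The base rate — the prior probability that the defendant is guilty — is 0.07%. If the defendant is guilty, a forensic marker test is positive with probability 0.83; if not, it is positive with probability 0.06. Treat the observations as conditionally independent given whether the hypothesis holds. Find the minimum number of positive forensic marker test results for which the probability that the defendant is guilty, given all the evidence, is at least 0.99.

Prior odds = 0.0007/0.9993 = 7/9993.
Likelihood ratio of a positive = 0.83/0.06 = 83/6.
Target odds: 0.99 ÷ 0.01 = 99.
Need (7/9993) × (83/6)ⁿ ≥ 99, i.e. (83/6)ⁿ ≥ 989307/7.
(83/6)⁴ = 47458321/1296 falls short of 989307/7 but (83/6)⁵ ≈506564 reaches it, so n = 5.

5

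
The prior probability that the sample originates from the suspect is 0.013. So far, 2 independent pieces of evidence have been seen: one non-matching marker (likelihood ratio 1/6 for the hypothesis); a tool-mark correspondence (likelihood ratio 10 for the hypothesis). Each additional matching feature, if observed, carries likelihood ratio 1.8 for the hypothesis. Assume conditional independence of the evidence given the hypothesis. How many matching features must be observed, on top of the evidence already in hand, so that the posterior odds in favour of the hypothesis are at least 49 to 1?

Prior odds = 0.013/0.987 = 13/987.
Combined Bayes factor of the evidence already in hand = (1/6) × 10 = 5/3.
Odds after that evidence = (13/987) × 5/3 = 65/2961.
Target odds = 49.
Need 1.8ⁿ ≥ 49 ÷ (65/2961) = 145089/65.
1.8¹³ ≈2082.3 falls short of 145089/65 but 1.8¹⁴ ≈3748.13 reaches it, so n = 14.

14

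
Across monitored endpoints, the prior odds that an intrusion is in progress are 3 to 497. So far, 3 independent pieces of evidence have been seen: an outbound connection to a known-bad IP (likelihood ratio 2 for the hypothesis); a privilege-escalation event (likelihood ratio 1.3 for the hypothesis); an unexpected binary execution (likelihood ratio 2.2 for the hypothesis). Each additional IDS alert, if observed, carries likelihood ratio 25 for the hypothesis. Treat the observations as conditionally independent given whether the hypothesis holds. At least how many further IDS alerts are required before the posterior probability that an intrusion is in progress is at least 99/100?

Prior odds = 3/497.
Combined Bayes factor of the evidence already in hand = 2 × 1.3 × 2.2 = 5.72.
Odds after that evidence = (3/497) × 5.72 = 429/12425.
Target odds = 0.99/0.01 = 99.
Need 25ⁿ ≥ 99 ÷ (429/12425) = 37275/13.
25² = 625 falls short of 37275/13 but 25³ = 15625 reaches it, so n = 3.

3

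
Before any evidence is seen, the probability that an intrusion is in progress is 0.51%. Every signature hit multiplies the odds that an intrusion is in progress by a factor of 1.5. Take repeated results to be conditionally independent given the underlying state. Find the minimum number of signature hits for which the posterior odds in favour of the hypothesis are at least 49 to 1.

23

Prior odds: 0.0051 ÷ 0.9949 = 51/9949.
Likelihood ratio per signature hit = 1.5.
Target odds = 49.
Need (51/9949) × 1.5ⁿ ≥ 49, i.e. 1.5ⁿ ≥ 487501/51.
1.5²² ≈7481.83 falls short of 487501/51 but 1.5²³ ≈11222.7 reaches it, so n = 23.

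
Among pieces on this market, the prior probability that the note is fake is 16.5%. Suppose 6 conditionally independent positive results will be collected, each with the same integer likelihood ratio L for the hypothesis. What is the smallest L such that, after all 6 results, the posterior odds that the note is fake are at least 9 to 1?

Prior odds = 0.165/0.835 = 33/167.
Target odds = 9.
Need L⁶ ≥ 9 ÷ (33/167) = 501/11.
1⁶ = 1 < 501/11 ≤ 64 = 2⁶, so L = 2.

2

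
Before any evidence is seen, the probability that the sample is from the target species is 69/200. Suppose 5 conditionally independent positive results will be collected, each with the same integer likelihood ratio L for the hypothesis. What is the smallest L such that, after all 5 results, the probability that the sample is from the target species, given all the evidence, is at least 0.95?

Prior odds = 0.345/0.655 = 69/131.
Target odds = 0.95/0.05 = 19.
Need L⁵ ≥ 19 ÷ (69/131) = 2489/69.
2⁵ = 32 < 2489/69 ≤ 243 = 3⁵, so L = 3.

3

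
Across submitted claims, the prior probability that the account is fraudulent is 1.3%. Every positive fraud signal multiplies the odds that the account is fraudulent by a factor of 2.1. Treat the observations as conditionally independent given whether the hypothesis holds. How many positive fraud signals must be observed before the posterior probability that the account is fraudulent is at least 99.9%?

Prior odds: 0.013 ÷ 0.987 = 13/987.
Likelihood ratio per positive fraud signal = 2.1.
Target odds: 0.999 ÷ 0.001 = 999.
Require 2.1ⁿ ≥ 999 ÷ (13/987) = 986013/13.
2.1¹⁵ ≈68122.3 falls short of 986013/13 but 2.1¹⁶ ≈143057 reaches it, so n = 16.

16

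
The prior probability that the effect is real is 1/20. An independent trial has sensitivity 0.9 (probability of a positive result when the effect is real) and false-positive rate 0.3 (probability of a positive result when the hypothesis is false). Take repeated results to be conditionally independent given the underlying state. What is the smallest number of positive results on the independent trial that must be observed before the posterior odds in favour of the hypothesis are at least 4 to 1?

Prior odds = 0.05/0.95 = 1/19.
Likelihood ratio of a positive result = 0.9/0.3 = 3.
Target odds = 4.
Require 3ⁿ ≥ 4 ÷ (1/19) = 76.
3³ = 27 falls short of 76 but 3⁴ = 81 reaches it, so n = 4.

4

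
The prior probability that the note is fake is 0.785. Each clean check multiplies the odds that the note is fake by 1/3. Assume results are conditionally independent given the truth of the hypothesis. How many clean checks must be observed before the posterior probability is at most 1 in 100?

Prior odds = 0.785/0.215 = 157/43.
Likelihood ratio per clean check = 1/3.
Target posterior odds = 0.01/0.99 = 1/99.
Require (1/3)ⁿ ≤ 1/99 ÷ (157/43) = 43/15543.
(1/3)⁵ = 1/243 is still above 43/15543 but (1/3)⁶ = 1/729 is at or below it, so n = 6.

6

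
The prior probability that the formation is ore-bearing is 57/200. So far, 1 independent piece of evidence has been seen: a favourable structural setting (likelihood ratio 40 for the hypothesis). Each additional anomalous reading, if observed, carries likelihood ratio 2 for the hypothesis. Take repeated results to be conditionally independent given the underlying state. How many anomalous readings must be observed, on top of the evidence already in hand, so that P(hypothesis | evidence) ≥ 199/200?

4

Prior odds = 0.285/0.715 = 57/143.
Bayes factor of the evidence already in hand = 40.
Odds after that evidence = (57/143) × 40 = 2280/143.
Target odds = 0.995/0.005 = 199.
Need 2ⁿ ≥ 199 ÷ (2280/143) = 28457/2280.
2³ = 8 falls short of 28457/2280 but 2⁴ = 16 reaches it, so n = 4.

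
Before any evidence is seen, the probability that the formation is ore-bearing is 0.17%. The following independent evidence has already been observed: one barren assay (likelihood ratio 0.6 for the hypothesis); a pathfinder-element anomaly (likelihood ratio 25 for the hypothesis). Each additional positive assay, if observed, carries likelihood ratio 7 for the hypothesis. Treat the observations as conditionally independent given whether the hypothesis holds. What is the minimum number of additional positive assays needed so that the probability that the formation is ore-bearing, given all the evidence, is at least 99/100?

Prior odds = 0.0017/0.9983 = 17/9983.
Combined Bayes factor of the evidence already in hand = 0.6 × 25 = 15.
Odds after that evidence = (17/9983) × 15 = 255/9983.
Target odds = 0.99/0.01 = 99.
Need 7ⁿ ≥ 99 ÷ (255/9983) = 329439/85.
7⁴ = 2401 falls short of 329439/85 but 7⁵ = 16807 reaches it, so n = 5.

5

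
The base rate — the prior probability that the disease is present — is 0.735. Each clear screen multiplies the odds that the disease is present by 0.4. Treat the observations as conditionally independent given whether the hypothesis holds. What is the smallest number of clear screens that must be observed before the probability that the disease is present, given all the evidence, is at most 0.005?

Prior odds: 0.735 ÷ 0.265 = 147/53.
Likelihood ratio per clear screen = 0.4.
Target odds: 0.005 ÷ 0.995 = 1/199.
Need (147/53) × 0.4ⁿ ≤ 1/199, i.e. 0.4ⁿ ≤ 53/29253.
0.4⁶ = 64/15625 is still above 53/29253 but 0.4⁷ = 128/78125 is at or below it, so n = 7.

7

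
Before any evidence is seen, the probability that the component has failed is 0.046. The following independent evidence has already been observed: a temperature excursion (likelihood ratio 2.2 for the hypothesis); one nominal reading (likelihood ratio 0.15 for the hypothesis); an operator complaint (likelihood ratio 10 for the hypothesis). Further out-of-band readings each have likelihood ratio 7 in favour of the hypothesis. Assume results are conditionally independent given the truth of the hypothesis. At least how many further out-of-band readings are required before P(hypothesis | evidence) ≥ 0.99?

Prior odds = 0.046/0.954 = 23/477.
Combined Bayes factor of the evidence already in hand = 2.2 × 0.15 × 10 = 3.3.
Odds after that evidence = (23/477) × 3.3 = 253/1590.
Target odds = 0.99/0.01 = 99.
Need 7ⁿ ≥ 99 ÷ (253/1590) = 14310/23.
7³ = 343 falls short of 14310/23 but 7⁴ = 2401 reaches it, so n = 4.

4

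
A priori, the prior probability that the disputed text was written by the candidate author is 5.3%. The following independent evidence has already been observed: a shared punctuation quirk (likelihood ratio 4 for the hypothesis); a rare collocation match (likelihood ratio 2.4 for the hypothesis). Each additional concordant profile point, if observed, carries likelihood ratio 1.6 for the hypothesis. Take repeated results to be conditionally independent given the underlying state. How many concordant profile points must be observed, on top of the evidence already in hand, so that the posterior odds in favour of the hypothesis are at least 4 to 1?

5

Prior odds = 0.053/0.947 = 53/947.
Combined Bayes factor of the evidence already in hand = 4 × 2.4 = 9.6.
Odds after that evidence = (53/947) × 9.6 = 2544/4735.
Target odds = 4.
Need 1.6ⁿ ≥ 4 ÷ (2544/4735) = 4735/636.
1.6⁴ = 6.5536 falls short of 4735/636 but 1.6⁵ = 10.48576 reaches it, so n = 5.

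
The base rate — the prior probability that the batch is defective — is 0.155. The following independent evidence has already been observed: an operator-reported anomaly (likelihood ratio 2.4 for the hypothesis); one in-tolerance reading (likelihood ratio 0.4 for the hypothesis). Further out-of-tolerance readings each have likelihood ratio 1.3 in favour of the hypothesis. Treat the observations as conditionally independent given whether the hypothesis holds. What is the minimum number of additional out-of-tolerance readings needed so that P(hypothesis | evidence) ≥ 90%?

15

Prior odds = 0.155/0.845 = 31/169.
Combined Bayes factor of the evidence already in hand = 2.4 × 0.4 = 0.96.
Odds after that evidence = (31/169) × 0.96 = 744/4225.
Target odds = 0.9/0.1 = 9.
Need 1.3ⁿ ≥ 9 ÷ (744/4225) = 12675/248.
1.3¹⁴ ≈39.3738 falls short of 12675/248 but 1.3¹⁵ ≈51.1859 reaches it, so n = 15.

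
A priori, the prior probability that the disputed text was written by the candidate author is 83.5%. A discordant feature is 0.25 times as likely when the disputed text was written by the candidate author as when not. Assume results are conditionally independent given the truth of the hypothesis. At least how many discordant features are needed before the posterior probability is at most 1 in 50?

4

Prior odds: 0.835 ÷ 0.165 = 167/33.
Likelihood ratio per discordant feature = 0.25.
Target posterior odds = 0.02/0.98 = 1/49.
Need (167/33) × 0.25ⁿ ≤ 1/49, i.e. 0.25ⁿ ≤ 33/8183.
0.25³ = 0.015625 is still above 33/8183 but 0.25⁴ = 0.00390625 is at or below it, so n = 4.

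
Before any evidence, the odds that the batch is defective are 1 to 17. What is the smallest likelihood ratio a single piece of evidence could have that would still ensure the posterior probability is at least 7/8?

Prior odds = 1/17.
Target odds = 0.875/0.125 = 7.
Required Bayes factor = 7 ÷ (1/17) = 119.

119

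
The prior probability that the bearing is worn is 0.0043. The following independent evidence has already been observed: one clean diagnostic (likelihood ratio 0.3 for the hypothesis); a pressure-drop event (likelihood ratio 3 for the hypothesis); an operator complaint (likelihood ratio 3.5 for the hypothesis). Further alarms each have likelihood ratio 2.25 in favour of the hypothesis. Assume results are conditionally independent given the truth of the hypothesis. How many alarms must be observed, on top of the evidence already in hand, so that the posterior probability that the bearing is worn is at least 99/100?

Prior odds = 0.0043/0.9957 = 43/9957.
Combined Bayes factor of the evidence already in hand = 0.3 × 3 × 3.5 = 3.15.
Odds after that evidence = (43/9957) × 3.15 = 903/66380.
Target odds = 0.99/0.01 = 99.
Need 2.25ⁿ ≥ 99 ÷ (903/66380) = 2190540/301.
2.25¹⁰ ≈3325.26 falls short of 2190540/301 but 2.25¹¹ ≈7481.83 reaches it, so n = 11.

11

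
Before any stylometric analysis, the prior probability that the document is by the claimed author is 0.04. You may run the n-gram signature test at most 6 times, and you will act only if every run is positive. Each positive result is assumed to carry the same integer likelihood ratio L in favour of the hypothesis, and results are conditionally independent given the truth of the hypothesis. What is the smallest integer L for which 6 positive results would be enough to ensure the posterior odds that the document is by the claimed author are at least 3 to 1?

3

Prior odds = 0.04/0.96 = 1/24.
Target odds = 3.
Need L⁶ ≥ 3 ÷ (1/24) = 72.
2⁶ = 64 < 72 ≤ 729 = 3⁶, so L = 3.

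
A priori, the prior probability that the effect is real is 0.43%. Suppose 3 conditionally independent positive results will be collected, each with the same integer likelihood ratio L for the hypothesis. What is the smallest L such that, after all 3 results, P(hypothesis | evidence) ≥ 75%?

Prior odds = 0.0043/0.9957 = 43/9957.
Target odds = 0.75/0.25 = 3.
Need L³ ≥ 3 ÷ (43/9957) = 29871/43.
8³ = 512 < 29871/43 ≤ 729 = 9³, so L = 9.

9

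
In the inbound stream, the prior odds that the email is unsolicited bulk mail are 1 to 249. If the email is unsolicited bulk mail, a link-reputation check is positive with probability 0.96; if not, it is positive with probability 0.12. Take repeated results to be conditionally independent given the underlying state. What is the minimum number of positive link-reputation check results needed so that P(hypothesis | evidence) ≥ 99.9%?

Prior odds = 1/249.
Likelihood ratio of a positive = 0.96/0.12 = 8.
Target odds: 0.999 ÷ 0.001 = 999.
Need (1/249) × 8ⁿ ≥ 999, i.e. 8ⁿ ≥ 248751.
8⁵ = 32768 falls short of 248751 but 8⁶ = 262144 reaches it, so n = 6.

6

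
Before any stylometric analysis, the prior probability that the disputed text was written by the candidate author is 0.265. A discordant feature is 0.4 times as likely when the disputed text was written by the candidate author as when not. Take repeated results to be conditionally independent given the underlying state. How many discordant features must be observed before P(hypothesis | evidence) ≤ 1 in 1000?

Prior odds: 0.265 ÷ 0.735 = 53/147.
Likelihood ratio per discordant feature = 0.4.
Target posterior odds = 0.001/0.999 = 1/999.
Require 0.4ⁿ ≤ 1/999 ÷ (53/147) = 49/17649.
0.4⁶ = 64/15625 is still above 49/17649 but 0.4⁷ = 128/78125 is at or below it, so n = 7.

7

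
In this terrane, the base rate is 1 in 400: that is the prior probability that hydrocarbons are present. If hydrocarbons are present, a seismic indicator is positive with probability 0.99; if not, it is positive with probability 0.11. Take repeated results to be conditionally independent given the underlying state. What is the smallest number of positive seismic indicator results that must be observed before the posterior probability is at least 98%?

Prior odds = 0.0025/0.9975 = 1/399.
Likelihood ratio of a positive = 0.99/0.11 = 9.
Target odds: 0.98 ÷ 0.02 = 49.
Need (1/399) × 9ⁿ ≥ 49, i.e. 9ⁿ ≥ 19551.
9⁴ = 6561 falls short of 19551 but 9⁵ = 59049 reaches it, so n = 5.

5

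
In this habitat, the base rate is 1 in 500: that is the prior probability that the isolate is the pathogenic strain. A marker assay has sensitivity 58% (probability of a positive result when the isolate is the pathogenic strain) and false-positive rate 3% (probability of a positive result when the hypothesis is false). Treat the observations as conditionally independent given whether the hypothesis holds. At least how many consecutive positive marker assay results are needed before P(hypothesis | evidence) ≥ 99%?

Prior odds = 0.002/0.998 = 1/499.
Likelihood ratio of a positive result = 0.58/0.03 = 58/3.
Target odds: 0.99 ÷ 0.01 = 99.
Require (58/3)ⁿ ≥ 99 ÷ (1/499) = 49401.
(58/3)³ = 195112/27 falls short of 49401 but (58/3)⁴ = 11316496/81 reaches it, so n = 4.

4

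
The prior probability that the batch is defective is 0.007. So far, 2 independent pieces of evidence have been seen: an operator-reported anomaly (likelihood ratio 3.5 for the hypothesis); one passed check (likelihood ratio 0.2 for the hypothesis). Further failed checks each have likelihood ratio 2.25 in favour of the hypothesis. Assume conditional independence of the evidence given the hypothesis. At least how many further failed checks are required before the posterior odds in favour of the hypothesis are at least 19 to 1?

Prior odds = 0.007/0.993 = 7/993.
Combined Bayes factor of the evidence already in hand = 3.5 × 0.2 = 0.7.
Odds after that evidence = (7/993) × 0.7 = 49/9930.
Target odds = 19.
Need 2.25ⁿ ≥ 19 ÷ (49/9930) = 188670/49.
2.25¹⁰ ≈3325.26 falls short of 188670/49 but 2.25¹¹ ≈7481.83 reaches it, so n = 11.

11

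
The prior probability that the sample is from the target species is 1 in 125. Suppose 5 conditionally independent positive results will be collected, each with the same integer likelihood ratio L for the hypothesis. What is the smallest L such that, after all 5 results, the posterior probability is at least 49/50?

6

Prior odds = 0.008/0.992 = 1/124.
Target odds = 0.98/0.02 = 49.
Need L⁵ ≥ 49 ÷ (1/124) = 6076.
5⁵ = 3125 < 6076 ≤ 7776 = 6⁵, so L = 6.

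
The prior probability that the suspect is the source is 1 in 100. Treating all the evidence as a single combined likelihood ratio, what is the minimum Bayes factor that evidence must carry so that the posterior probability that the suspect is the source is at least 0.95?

1881

Prior odds = 0.01/0.99 = 1/99.
Target odds = 0.95/0.05 = 19.
Required Bayes factor = 19 ÷ (1/99) = 1881.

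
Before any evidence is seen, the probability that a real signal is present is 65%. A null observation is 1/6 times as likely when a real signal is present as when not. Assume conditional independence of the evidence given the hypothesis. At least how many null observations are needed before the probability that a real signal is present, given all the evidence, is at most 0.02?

3

Prior odds: 0.65 ÷ 0.35 = 13/7.
Likelihood ratio per null observation = 1/6.
Target posterior odds = 0.02/0.98 = 1/49.
Need (13/7) × (1/6)ⁿ ≤ 1/49, i.e. (1/6)ⁿ ≤ 1/91.
(1/6)² = 1/36 is still above 1/91 but (1/6)³ = 1/216 is at or below it, so n = 3.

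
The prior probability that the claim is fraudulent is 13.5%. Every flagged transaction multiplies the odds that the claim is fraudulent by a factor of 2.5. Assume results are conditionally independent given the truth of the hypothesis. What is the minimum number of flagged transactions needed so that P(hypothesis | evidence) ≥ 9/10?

Prior odds: 0.135 ÷ 0.865 = 27/173.
Likelihood ratio per flagged transaction = 2.5.
Target odds: 0.9 ÷ 0.1 = 9.
Require 2.5ⁿ ≥ 9 ÷ (27/173) = 173/3.
2.5⁴ = 39.0625 falls short of 173/3 but 2.5⁵ = 97.65625 reaches it, so n = 5.

5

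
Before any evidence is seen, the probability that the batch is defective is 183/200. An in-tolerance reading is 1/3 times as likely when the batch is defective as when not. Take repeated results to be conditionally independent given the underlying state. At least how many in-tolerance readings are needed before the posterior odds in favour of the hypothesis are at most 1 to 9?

5

Prior odds: 0.915 ÷ 0.085 = 183/17.
Likelihood ratio per in-tolerance reading = 1/3.
Target odds = 1/9.
Need (183/17) × (1/3)ⁿ ≤ 1/9, i.e. (1/3)ⁿ ≤ 17/1647.
(1/3)⁴ = 1/81 is still above 17/1647 but (1/3)⁵ = 1/243 is at or below it, so n = 5.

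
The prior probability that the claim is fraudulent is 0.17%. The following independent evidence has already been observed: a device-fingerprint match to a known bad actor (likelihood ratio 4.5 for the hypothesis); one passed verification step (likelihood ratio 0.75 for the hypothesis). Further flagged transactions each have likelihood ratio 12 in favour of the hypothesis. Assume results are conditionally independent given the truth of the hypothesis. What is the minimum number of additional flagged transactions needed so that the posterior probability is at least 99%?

Prior odds = 0.0017/0.9983 = 17/9983.
Combined Bayes factor of the evidence already in hand = 4.5 × 0.75 = 3.375.
Odds after that evidence = (17/9983) × 3.375 = 459/79864.
Target odds = 0.99/0.01 = 99.
Need 12ⁿ ≥ 99 ÷ (459/79864) = 878504/51.
12³ = 1728 falls short of 878504/51 but 12⁴ = 20736 reaches it, so n = 4.

4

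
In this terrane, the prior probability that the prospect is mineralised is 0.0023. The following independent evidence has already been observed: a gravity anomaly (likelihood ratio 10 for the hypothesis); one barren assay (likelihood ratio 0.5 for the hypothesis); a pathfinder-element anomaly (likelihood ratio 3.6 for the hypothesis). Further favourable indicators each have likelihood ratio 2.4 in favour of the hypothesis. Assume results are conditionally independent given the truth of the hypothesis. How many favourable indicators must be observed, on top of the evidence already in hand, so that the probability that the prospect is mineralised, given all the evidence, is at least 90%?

Prior odds = 0.0023/0.9977 = 23/9977.
Combined Bayes factor of the evidence already in hand = 10 × 0.5 × 3.6 = 18.
Odds after that evidence = (23/9977) × 18 = 414/9977.
Target odds = 0.9/0.1 = 9.
Need 2.4ⁿ ≥ 9 ÷ (414/9977) = 9977/46.
2.4⁶ = 2985984/15625 falls short of 9977/46 but 2.4⁷ = 35831808/78125 reaches it, so n = 7.

7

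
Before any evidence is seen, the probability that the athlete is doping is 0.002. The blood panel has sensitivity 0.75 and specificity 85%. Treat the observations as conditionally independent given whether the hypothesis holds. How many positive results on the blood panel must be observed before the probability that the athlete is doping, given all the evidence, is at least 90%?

6

Prior odds = 0.002/0.998 = 1/499.
False-positive rate = 1 − 0.85 = 0.15; likelihood ratio of a positive = 0.75/0.15 = 5.
Target odds: 0.9 ÷ 0.1 = 9.
Require 5ⁿ ≥ 9 ÷ (1/499) = 4491.
5⁵ = 3125 falls short of 4491 but 5⁶ = 15625 reaches it, so n = 6.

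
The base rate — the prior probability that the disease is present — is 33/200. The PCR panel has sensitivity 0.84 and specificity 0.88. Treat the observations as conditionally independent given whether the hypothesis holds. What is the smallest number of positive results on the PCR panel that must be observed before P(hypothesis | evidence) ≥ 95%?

3

Prior odds = 0.165/0.835 = 33/167.
False-positive rate = 1 − 0.88 = 0.12; likelihood ratio of a positive = 0.84/0.12 = 7.
Target odds: 0.95 ÷ 0.05 = 19.
Require 7ⁿ ≥ 19 ÷ (33/167) = 3173/33.
7² = 49 falls short of 3173/33 but 7³ = 343 reaches it, so n = 3.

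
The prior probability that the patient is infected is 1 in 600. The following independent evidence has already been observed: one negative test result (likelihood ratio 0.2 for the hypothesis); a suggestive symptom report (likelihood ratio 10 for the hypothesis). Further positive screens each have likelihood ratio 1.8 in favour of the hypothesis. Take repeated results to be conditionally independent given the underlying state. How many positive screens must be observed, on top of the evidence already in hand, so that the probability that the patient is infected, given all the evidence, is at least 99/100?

18

Prior odds = (1/600)/(599/600) = 1/599.
Combined Bayes factor of the evidence already in hand = 0.2 × 10 = 2.
Odds after that evidence = (1/599) × 2 = 2/599.
Target odds = 0.99/0.01 = 99.
Need 1.8ⁿ ≥ 99 ÷ (2/599) = 29650.5.
1.8¹⁷ ≈21859.1 falls short of 29650.5 but 1.8¹⁸ ≈39346.4 reaches it, so n = 18.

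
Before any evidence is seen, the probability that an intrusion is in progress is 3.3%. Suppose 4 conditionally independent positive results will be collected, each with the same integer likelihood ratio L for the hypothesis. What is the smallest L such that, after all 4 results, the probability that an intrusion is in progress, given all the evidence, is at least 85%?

Prior odds = 0.033/0.967 = 33/967.
Target odds = 0.85/0.15 = 17/3.
Need L⁴ ≥ 17/3 ÷ (33/967) = 16439/99.
3⁴ = 81 < 16439/99 ≤ 256 = 4⁴, so L = 4.

4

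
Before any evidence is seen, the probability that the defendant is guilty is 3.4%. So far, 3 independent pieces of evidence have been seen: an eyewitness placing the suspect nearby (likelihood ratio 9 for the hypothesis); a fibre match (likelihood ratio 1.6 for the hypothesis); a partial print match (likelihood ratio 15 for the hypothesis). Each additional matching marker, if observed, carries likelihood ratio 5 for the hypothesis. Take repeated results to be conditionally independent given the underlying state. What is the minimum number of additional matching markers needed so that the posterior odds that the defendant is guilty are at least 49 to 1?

2

Prior odds = 0.034/0.966 = 17/483.
Combined Bayes factor of the evidence already in hand = 9 × 1.6 × 15 = 216.
Odds after that evidence = (17/483) × 216 = 1224/161.
Target odds = 49.
Need 5ⁿ ≥ 49 ÷ (1224/161) = 7889/1224.
5¹ = 5 falls short of 7889/1224 but 5² = 25 reaches it, so n = 2.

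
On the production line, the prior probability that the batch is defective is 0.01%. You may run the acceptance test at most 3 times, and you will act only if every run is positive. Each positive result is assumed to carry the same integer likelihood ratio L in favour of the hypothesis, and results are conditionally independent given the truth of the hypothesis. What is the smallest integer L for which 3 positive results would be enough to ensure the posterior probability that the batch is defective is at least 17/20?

Prior odds = 0.0001/0.9999 = 1/9999.
Target odds = 0.85/0.15 = 17/3.
Need L³ ≥ 17/3 ÷ (1/9999) = 56661.
38³ = 54872 < 56661 ≤ 59319 = 39³, so L = 39.

39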